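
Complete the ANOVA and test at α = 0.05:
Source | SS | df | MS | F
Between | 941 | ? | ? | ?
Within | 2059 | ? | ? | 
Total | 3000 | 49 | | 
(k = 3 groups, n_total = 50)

df_between = 2, df_within = 47. MS_between = 470.5, MS_within = 43.81. F = 10.74, F_crit ≈ 3.195. Reject H₀.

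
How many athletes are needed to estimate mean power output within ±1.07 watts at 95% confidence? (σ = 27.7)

n = (z*σ/E)² = (1.96×27.7/1.07)² = 2574.6 → n = 2575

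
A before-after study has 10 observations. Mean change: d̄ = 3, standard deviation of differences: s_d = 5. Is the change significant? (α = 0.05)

t = d̄/(s_d/√n) = 3/(5/√10) = 1.897. df = 9, critical t = ±2.262. Fail to reject H₀.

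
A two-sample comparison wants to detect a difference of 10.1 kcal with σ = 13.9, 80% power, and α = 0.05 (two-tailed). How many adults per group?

n per group = 2(z_α/2 + z_β)²σ²/d² = 2×(1.96 + 0.84)²×13.9²/10.1² = 29.7 → n = 30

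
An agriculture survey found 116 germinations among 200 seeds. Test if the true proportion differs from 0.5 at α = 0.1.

p̂ = 0.58, p₀ = 0.5. z = (p̂ - p₀)/√(p₀(1-p₀)/n) = 2.263. Critical: ±1.645. Reject H₀.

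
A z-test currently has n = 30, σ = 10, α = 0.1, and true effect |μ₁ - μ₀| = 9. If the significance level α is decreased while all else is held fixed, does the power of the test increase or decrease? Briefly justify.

Power decreases: a smaller α raises the critical value, so less of the H₁ sampling distribution falls in the rejection region.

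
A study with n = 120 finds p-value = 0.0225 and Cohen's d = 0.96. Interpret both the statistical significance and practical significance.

Statistically significant (p = 0.0225 < 0.05). Cohen's d = 0.96 indicates a large effect size. Both statistical and practical significance should be considered.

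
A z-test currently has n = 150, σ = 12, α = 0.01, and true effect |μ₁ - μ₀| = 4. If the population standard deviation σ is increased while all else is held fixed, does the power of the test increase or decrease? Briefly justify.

Power decreases: a larger σ inflates the standard error σ/√n, pulling the sampling distribution under H₁ back toward the critical value.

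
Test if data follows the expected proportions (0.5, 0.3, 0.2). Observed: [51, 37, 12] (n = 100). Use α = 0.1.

Expected: [50.0, 30.0, 20.0]. χ² = 4.853. df = 2, critical = 4.605. Reject H₀.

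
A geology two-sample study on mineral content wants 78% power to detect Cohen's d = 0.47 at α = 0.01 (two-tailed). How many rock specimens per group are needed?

z_{α/2} = 2.576, z_β = Φ⁻¹(0.78) = 0.772. For small effect (d = 0.47): n per group = 2(z_{α/2} + z_β)²/d² = 2(2.576 + 0.772)²/0.47² = 101.5 → 102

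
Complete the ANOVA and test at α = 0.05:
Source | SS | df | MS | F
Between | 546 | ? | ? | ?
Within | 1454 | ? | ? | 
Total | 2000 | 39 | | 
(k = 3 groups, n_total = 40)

df_between = 2, df_within = 37. MS_between = 273.0, MS_within = 39.3. F = 6.947, F_crit ≈ 3.252. Reject H₀.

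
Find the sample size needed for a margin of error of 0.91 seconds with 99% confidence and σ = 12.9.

n = (z*σ/E)² = (2.576×12.9/0.91)² = 1333.5 → n = 1334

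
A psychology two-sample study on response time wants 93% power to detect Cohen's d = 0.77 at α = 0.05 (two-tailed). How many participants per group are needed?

z_{α/2} = 1.96, z_β = Φ⁻¹(0.93) = 1.476. For medium effect (d = 0.77): n per group = 2(z_{α/2} + z_β)²/d² = 2(1.96 + 1.476)²/0.77² = 39.8 → 40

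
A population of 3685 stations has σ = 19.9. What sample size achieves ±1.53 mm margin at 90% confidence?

Without FPC: n₀ = (1.645×19.9/1.53)² = 457.778. With FPC: n = n₀N/(n₀+N-1) = 407.3 → n = 408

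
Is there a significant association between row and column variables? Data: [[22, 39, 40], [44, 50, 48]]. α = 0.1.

χ² = 2.576. df = 2, critical = 4.605. Fail to reject H₀. No evidence of dependence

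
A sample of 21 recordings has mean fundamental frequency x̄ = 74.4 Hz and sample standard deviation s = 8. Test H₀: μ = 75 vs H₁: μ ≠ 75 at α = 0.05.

t = (x̄ - μ₀)/(s/√n) = (74.4 - 75)/(8/√21) = -0.344. df = 20, critical t = ±2.086. Fail to reject H₀.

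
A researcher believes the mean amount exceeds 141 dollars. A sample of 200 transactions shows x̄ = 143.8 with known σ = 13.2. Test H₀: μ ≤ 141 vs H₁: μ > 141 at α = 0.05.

z = 3.0. Critical value: 1.645. Reject H₀.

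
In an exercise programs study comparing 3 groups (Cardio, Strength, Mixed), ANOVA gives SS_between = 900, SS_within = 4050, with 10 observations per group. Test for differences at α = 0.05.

df_between = 2, df_within = 27. F = MS_between/MS_within = 450.0/150.0 = 3.0. F_crit ≈ 3.354. Fail to reject H₀.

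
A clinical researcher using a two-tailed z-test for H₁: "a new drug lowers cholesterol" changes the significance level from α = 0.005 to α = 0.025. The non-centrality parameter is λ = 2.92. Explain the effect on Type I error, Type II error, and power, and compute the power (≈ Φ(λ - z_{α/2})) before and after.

Increasing α from 0.005 to 0.025:
• Type I error rate increases (α is the Type I rate by definition).
• Critical value moves from z_{α/2} = 2.807 to 2.241, so power = Φ(λ - z_{α/2}) goes from Φ(2.92 - 2.807) = 0.545 to Φ(2.92 - 2.241) = 0.751.
• Type II error rate β = 1 - power therefore decreases (0.455 → 0.249).
Appropriate when false negatives are costly — here, shelving an effective drug — patients miss out on a treatment that would have helped.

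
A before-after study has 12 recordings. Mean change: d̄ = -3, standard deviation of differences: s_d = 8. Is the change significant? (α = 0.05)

t = d̄/(s_d/√n) = -3/(8/√12) = -1.299. df = 11, critical t = ±2.201. Fail to reject H₀.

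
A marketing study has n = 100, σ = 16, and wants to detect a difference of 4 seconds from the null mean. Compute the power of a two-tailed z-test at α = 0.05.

SE = σ/√n = 16/√100 = 1.6. Non-centrality λ = d/SE = 4/1.6 = 2.5. Power ≈ Φ(λ - z_{α/2}) = Φ(2.5 - 1.96) = Φ(0.54) = 0.705.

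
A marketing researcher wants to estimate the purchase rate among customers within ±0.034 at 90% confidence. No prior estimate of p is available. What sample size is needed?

Conservative approach: use p = 0.5 (maximizes p(1-p) = 0.25). n = z²(0.25)/E² = 1.645²×0.25/0.034² = 585.2 → n = 586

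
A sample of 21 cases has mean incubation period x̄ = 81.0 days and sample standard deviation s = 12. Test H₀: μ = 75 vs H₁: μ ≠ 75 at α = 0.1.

t = (x̄ - μ₀)/(s/√n) = (81.0 - 75)/(12/√21) = 2.291. df = 20, critical t = ±1.725. Reject H₀.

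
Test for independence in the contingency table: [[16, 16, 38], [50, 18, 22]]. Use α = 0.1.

χ² = 19.707. df = 2, critical = 4.605. Reject H₀. Variables are dependent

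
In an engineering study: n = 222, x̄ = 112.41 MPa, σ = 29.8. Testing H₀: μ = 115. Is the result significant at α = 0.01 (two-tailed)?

z = (112.41 - 115)/(29.8/√222) = -1.295. Since |z| ≤ 2.576, not significant at α = 0.01.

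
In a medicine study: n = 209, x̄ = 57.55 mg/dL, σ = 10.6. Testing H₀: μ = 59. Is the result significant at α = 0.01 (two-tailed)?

z = (57.55 - 59)/(10.6/√209) = -1.978. Since |z| ≤ 2.576, not significant at α = 0.01.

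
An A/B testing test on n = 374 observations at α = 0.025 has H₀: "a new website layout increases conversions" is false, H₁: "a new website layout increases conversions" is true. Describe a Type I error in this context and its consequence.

Type I error: rejecting H₀ when it is true — concluding that a new website layout increases conversions when in fact it is not. Consequence: rolling out a layout that doesn't actually help — wasted engineering effort.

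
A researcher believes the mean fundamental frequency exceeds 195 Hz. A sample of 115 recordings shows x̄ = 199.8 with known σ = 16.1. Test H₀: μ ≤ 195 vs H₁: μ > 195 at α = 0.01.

z = 3.197. Critical value: 2.33. Reject H₀.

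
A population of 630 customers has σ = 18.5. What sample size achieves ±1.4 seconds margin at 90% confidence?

Without FPC: n₀ = (1.645×18.5/1.4)² = 472.519. With FPC: n = n₀N/(n₀+N-1) = 270.3 → n = 271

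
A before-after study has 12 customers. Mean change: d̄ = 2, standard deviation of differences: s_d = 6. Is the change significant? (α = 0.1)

t = d̄/(s_d/√n) = 2/(6/√12) = 1.155. df = 11, critical t = ±1.796. Fail to reject H₀.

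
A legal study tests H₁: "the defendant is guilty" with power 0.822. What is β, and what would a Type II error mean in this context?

β = 1 - power = 1 - 0.822 = 0.178. A Type II error is failing to reject H₀ when H₀ is false (false negative) — here, failing to conclude that the defendant is guilty when in fact it is true. Consequence: acquitting a guilty person.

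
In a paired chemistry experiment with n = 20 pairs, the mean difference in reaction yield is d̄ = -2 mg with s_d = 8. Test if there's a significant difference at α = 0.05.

t = d̄/(s_d/√n) = -2/(8/√20) = -1.118. df = 19, critical t = ±2.093. Fail to reject H₀.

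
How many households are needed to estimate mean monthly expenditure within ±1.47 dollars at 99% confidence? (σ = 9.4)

n = (z*σ/E)² = (2.576×9.4/1.47)² = 271.3 → n = 272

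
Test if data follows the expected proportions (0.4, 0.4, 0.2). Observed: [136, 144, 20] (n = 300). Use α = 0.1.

Expected: [120.0, 120.0, 60.0]. χ² = 33.6. df = 2, critical = 4.605. Reject H₀.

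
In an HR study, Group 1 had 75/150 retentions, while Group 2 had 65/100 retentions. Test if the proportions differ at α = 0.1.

p̂₁ = 0.5, p̂₂ = 0.65, pooled p̂ = 0.56. z = -2.341. Critical: ±1.645. Reject H₀.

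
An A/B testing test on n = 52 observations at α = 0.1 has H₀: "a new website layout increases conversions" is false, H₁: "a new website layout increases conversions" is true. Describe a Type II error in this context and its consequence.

Type II error: failing to reject H₀ when it is false — concluding that a new website layout increases conversions is not supported when in fact it is. Consequence: discarding a layout that would have improved conversions — lost revenue.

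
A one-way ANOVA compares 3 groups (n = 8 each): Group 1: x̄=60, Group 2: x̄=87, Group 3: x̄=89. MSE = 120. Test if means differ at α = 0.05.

Grand mean = 78.67. SS_between = 4197.33, MS_between = 2098.67. F = 17.489, F_crit ≈ 3.467. Reject H₀.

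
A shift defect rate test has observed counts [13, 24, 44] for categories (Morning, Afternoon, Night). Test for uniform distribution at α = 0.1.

Expected = 27 each. χ² = Σ(O-E)²/E = 18.296. df = 2, critical value = 4.605. Reject H₀.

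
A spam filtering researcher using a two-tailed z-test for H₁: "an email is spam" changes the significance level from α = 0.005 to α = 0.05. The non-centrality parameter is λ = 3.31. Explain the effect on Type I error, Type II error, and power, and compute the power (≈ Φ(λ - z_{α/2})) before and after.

Increasing α from 0.005 to 0.05:
• Type I error rate increases (α is the Type I rate by definition).
• Critical value moves from z_{α/2} = 2.807 to 1.96, so power = Φ(λ - z_{α/2}) goes from Φ(3.31 - 2.807) = 0.693 to Φ(3.31 - 1.96) = 0.911.
• Type II error rate β = 1 - power therefore decreases (0.307 → 0.089).
Appropriate when false negatives are costly — here, a spam email lands in the inbox.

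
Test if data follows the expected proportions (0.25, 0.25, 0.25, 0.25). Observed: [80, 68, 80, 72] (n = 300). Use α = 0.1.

Expected: [75.0, 75.0, 75.0, 75.0]. χ² = 1.44. df = 3, critical = 6.251. Fail to reject H₀.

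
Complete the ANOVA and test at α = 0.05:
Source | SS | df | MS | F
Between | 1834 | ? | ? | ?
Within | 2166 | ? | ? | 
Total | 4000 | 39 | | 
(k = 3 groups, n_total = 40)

df_between = 2, df_within = 37. MS_between = 917.0, MS_within = 58.54. F = 15.664, F_crit ≈ 3.252. Reject H₀.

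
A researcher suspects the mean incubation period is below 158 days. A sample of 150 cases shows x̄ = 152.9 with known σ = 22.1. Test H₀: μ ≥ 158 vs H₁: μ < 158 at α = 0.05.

z = -2.826. Critical value: -1.645. Reject H₀.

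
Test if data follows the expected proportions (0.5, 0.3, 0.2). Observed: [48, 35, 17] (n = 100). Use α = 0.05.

Expected: [50.0, 30.0, 20.0]. χ² = 1.363. df = 2, critical = 5.991. Fail to reject H₀.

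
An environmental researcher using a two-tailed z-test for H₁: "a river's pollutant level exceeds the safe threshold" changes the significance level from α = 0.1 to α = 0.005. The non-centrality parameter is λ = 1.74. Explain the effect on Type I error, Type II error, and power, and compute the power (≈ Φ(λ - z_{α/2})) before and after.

Decreasing α from 0.1 to 0.005:
• Type I error rate decreases (α is the Type I rate by definition).
• Critical value moves from z_{α/2} = 1.645 to 2.807, so power = Φ(λ - z_{α/2}) goes from Φ(1.74 - 1.645) = 0.538 to Φ(1.74 - 2.807) = 0.143.
• Type II error rate β = 1 - power therefore increases (0.462 → 0.857).
Appropriate when false positives are costly — here, shutting down a compliant factory unnecessarily.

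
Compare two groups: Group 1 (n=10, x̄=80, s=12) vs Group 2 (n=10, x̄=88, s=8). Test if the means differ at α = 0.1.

Pooled sp = 10.2. t = -1.754, df = 18. Critical t = ±1.734. Reject H₀.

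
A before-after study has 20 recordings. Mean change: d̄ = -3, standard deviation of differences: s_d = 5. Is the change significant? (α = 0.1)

t = d̄/(s_d/√n) = -3/(5/√20) = -2.683. df = 19, critical t = ±1.729. Reject H₀.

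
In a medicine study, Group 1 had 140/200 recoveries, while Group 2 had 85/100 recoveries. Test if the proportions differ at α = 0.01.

p̂₁ = 0.7, p̂₂ = 0.85, pooled p̂ = 0.75. z = -2.828. Critical: ±2.576. Reject H₀.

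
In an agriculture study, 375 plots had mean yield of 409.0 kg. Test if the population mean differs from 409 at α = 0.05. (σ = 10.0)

z = (x̄ - μ₀)/(σ/√n) = (409.0 - 409)/(10.0/√375) = 0.0. Critical value: ±1.96. Since |0.0| ≤ 1.96, Fail to reject H₀.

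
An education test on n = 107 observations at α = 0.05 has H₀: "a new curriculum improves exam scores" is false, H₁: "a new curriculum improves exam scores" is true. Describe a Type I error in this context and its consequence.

Type I error: rejecting H₀ when it is true — concluding that a new curriculum improves exam scores when in fact it is not. Consequence: adopting a curriculum that gives no real benefit — disruption for nothing.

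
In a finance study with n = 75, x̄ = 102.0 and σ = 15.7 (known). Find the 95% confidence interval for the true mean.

CI = x̄ ± z*(σ/√n) = 102.0 ± 1.96(15.7/√75) = 102.0 ± 3.55 = (98.45, 105.55)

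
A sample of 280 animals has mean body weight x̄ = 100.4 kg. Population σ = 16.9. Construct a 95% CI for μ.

CI = x̄ ± z*(σ/√n) = 100.4 ± 1.96(16.9/√280) = 100.4 ± 1.98 = (98.42, 102.38)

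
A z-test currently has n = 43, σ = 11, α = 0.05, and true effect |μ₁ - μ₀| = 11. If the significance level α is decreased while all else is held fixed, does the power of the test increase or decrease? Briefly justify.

Power decreases: a smaller α raises the critical value, so less of the H₁ sampling distribution falls in the rejection region.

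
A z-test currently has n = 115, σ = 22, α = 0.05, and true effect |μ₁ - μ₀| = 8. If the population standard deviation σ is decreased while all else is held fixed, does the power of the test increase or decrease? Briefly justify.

Power increases: a smaller σ shrinks the standard error σ/√n, moving the sampling distribution under H₁ further from the critical value.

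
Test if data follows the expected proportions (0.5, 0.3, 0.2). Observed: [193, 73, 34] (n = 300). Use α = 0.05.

Expected: [150.0, 90.0, 60.0]. χ² = 26.804. df = 2, critical = 5.991. Reject H₀.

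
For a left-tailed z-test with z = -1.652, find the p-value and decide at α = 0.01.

p = P(Z < -1.652) = Φ(-1.652) ≈ 0.0493. Since p ≥ 0.01, fail to reject H₀ (not significant) at α = 0.01.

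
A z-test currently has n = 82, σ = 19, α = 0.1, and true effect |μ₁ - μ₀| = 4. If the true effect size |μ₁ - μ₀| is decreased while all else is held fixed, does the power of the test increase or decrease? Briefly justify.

Power decreases: a smaller true effect decreases the non-centrality λ = |μ₁ - μ₀|/(σ/√n).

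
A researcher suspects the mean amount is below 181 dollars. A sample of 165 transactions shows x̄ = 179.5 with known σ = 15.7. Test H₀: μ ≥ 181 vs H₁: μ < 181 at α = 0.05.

z = -1.227. Critical value: -1.645. Fail to reject H₀.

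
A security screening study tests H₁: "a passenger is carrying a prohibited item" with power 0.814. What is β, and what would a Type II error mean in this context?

β = 1 - power = 1 - 0.814 = 0.186. A Type II error is failing to reject H₀ when H₀ is false (false negative) — here, failing to conclude that a passenger is carrying a prohibited item when in fact it is true. Consequence: letting a prohibited item through — security breach.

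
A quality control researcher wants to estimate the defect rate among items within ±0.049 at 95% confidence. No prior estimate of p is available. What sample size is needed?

Conservative approach: use p = 0.5 (maximizes p(1-p) = 0.25). n = z²(0.25)/E² = 1.96²×0.25/0.049² = 400.0 → n = 400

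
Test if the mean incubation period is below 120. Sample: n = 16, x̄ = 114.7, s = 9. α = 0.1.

t = (114.7 - 120)/(9/√16) = -2.356, df = 15. Critical t = -1.341. Reject H₀.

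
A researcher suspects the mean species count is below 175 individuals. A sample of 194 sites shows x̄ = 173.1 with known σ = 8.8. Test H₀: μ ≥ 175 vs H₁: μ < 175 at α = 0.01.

z = -3.007. Critical value: -2.33. Reject H₀.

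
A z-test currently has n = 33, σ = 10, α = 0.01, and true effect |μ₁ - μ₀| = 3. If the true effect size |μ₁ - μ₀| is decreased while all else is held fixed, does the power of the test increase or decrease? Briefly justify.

Power decreases: a smaller true effect decreases the non-centrality λ = |μ₁ - μ₀|/(σ/√n).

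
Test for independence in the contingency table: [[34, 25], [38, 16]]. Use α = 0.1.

χ² = 1.98. df = 1, critical = 2.706. Fail to reject H₀. No evidence of dependence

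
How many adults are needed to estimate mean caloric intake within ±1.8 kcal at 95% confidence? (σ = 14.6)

n = (z*σ/E)² = (1.96×14.6/1.8)² = 252.7 → n = 253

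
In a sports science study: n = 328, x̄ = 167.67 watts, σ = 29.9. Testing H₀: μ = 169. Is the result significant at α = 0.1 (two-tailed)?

z = (167.67 - 169)/(29.9/√328) = -0.806. Since |z| ≤ 1.645, not significant at α = 0.1.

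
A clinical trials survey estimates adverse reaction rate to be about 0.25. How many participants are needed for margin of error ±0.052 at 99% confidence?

n = z²p(1-p)/E² = 2.576²×0.25×0.75/0.052² = 460.1 → n = 461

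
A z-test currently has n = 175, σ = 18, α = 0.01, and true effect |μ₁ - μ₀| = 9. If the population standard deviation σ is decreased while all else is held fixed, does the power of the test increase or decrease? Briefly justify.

Power increases: a smaller σ shrinks the standard error σ/√n, moving the sampling distribution under H₁ further from the critical value.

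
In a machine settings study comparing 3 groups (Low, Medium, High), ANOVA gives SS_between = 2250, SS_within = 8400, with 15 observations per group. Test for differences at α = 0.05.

df_between = 2, df_within = 42. F = MS_between/MS_within = 1125.0/200.0 = 5.625. F_crit ≈ 3.22. Reject H₀. At least one mean differs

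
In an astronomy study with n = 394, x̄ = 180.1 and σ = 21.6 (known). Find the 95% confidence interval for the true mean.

CI = x̄ ± z*(σ/√n) = 180.1 ± 1.96(21.6/√394) = 180.1 ± 2.13 = (177.97, 182.23)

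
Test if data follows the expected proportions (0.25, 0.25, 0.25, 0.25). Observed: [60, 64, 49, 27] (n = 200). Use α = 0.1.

Expected: [50.0, 50.0, 50.0, 50.0]. χ² = 16.52. df = 3, critical = 6.251. Reject H₀.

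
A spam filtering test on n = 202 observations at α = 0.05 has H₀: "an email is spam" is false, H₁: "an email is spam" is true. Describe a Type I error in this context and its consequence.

Type I error: rejecting H₀ when it is true — concluding that an email is spam when in fact it is not. Consequence: a legitimate email is sent to the spam folder and the user misses it.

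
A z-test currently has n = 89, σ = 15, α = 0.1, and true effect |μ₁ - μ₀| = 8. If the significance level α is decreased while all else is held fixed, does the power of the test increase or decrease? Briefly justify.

Power decreases: a smaller α raises the critical value, so less of the H₁ sampling distribution falls in the rejection region.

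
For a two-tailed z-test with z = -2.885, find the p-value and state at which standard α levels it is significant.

p = 2·P(Z > |-2.885|) = 2·(1 - Φ(2.885)) ≈ 0.0039. Significant at α = 0.1; Significant at α = 0.05; Significant at α = 0.01.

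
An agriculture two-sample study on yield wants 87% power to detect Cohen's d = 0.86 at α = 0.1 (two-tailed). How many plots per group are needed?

z_{α/2} = 1.645, z_β = Φ⁻¹(0.87) = 1.126. For large effect (d = 0.86): n per group = 2(z_{α/2} + z_β)²/d² = 2(1.645 + 1.126)²/0.86² = 20.8 → 21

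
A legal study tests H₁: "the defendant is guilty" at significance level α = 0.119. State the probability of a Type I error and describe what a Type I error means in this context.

P(Type I error) = α = 0.119. A Type I error is rejecting H₀ when H₀ is actually true (false positive) — here, concluding that the defendant is guilty when in fact this is not the case. Consequence: convicting an innocent person.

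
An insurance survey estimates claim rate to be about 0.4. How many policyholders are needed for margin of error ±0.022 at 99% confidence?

n = z²p(1-p)/E² = 2.576²×0.4×0.6/0.022² = 3290.5 → n = 3291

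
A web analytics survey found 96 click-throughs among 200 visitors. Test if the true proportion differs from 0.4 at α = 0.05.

p̂ = 0.48, p₀ = 0.4. z = (p̂ - p₀)/√(p₀(1-p₀)/n) = 2.309. Critical: ±1.96. Reject H₀.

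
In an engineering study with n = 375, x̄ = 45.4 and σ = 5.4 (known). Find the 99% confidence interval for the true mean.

CI = x̄ ± z*(σ/√n) = 45.4 ± 2.576(5.4/√375) = 45.4 ± 0.72 = (44.68, 46.12)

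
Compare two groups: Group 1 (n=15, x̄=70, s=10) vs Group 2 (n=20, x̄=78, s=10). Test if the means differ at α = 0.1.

Pooled sp = 10.0. t = -2.342, df = 33. Critical t = ±1.692. Reject H₀.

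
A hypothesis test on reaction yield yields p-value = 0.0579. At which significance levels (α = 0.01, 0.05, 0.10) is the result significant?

p = 0.0579. Significant at: α = 0.1.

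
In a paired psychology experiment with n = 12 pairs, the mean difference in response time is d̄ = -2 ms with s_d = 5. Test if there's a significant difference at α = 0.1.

t = d̄/(s_d/√n) = -2/(5/√12) = -1.386. df = 11, critical t = ±1.796. Fail to reject H₀.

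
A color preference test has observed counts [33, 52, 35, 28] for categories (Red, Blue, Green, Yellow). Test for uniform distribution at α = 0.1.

Expected = 37 each. χ² = Σ(O-E)²/E = 8.811. df = 3, critical value = 6.251. Reject H₀.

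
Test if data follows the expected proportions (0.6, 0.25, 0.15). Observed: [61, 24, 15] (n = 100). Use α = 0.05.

Expected: [60.0, 25.0, 15.0]. χ² = 0.057. df = 2, critical = 5.991. Fail to reject H₀.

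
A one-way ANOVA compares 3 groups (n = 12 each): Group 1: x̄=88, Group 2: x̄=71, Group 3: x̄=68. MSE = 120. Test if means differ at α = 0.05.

Grand mean = 75.67. SS_between = 2792.0, MS_between = 1396.0. F = 11.633, F_crit ≈ 3.285. Reject H₀.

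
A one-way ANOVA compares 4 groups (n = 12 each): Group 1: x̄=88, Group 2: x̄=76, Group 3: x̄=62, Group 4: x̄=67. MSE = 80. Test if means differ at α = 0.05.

Grand mean = 73.25. SS_between = 4689.0, MS_between = 1563.0. F = 19.538, F_crit ≈ 2.816. Reject H₀.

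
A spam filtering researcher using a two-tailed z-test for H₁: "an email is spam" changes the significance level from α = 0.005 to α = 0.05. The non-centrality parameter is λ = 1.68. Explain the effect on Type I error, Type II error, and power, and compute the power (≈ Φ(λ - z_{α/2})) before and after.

Increasing α from 0.005 to 0.05:
• Type I error rate increases (α is the Type I rate by definition).
• Critical value moves from z_{α/2} = 2.807 to 1.96, so power = Φ(λ - z_{α/2}) goes from Φ(1.68 - 2.807) = 0.13 to Φ(1.68 - 1.96) = 0.39.
• Type II error rate β = 1 - power therefore decreases (0.87 → 0.61).
Appropriate when false negatives are costly — here, a spam email lands in the inbox.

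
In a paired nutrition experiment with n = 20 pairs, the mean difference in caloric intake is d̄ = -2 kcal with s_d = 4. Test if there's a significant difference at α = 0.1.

t = d̄/(s_d/√n) = -2/(4/√20) = -2.236. df = 19, critical t = ±1.729. Reject H₀.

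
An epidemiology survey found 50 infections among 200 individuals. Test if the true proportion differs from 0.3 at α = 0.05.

p̂ = 0.25, p₀ = 0.3. z = (p̂ - p₀)/√(p₀(1-p₀)/n) = -1.543. Critical: ±1.96. Fail to reject H₀.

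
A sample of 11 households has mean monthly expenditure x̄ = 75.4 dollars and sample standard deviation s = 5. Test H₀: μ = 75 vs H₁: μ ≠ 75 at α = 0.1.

t = (x̄ - μ₀)/(s/√n) = (75.4 - 75)/(5/√11) = 0.265. df = 10, critical t = ±1.812. Fail to reject H₀.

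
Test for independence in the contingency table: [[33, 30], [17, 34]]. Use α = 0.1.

χ² = 4.153. df = 1, critical = 2.706. Reject H₀. Variables are dependent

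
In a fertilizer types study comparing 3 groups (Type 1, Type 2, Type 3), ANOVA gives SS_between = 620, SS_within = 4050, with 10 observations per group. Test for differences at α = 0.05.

df_between = 2, df_within = 27. F = MS_between/MS_within = 310.0/150.0 = 2.067. F_crit ≈ 3.354. Fail to reject H₀.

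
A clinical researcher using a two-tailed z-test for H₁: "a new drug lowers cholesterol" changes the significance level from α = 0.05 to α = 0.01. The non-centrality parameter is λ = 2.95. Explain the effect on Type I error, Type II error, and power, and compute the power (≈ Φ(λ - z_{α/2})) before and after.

Decreasing α from 0.05 to 0.01:
• Type I error rate decreases (α is the Type I rate by definition).
• Critical value moves from z_{α/2} = 1.96 to 2.576, so power = Φ(λ - z_{α/2}) goes from Φ(2.95 - 1.96) = 0.839 to Φ(2.95 - 2.576) = 0.646.
• Type II error rate β = 1 - power therefore increases (0.161 → 0.354).
Appropriate when false positives are costly — here, approving an ineffective drug — patients take a useless medication and may skip effective alternatives.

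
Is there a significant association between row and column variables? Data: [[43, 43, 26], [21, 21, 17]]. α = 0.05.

χ² = 0.644. df = 2, critical = 5.991. Fail to reject H₀. No evidence of dependence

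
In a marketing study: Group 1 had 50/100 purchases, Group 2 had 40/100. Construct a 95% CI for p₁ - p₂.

p̂₁ = 0.5, p̂₂ = 0.4. Difference = 0.1. CI = (-0.037, 0.237)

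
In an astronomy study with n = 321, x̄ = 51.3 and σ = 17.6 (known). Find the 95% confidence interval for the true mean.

CI = x̄ ± z*(σ/√n) = 51.3 ± 1.96(17.6/√321) = 51.3 ± 1.93 = (49.37, 53.23)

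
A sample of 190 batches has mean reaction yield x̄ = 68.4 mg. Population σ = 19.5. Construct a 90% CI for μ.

CI = x̄ ± z*(σ/√n) = 68.4 ± 1.645(19.5/√190) = 68.4 ± 2.33 = (66.07, 70.73)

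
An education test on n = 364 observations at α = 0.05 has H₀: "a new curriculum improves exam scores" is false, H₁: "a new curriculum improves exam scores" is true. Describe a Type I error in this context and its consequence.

Type I error: rejecting H₀ when it is true — concluding that a new curriculum improves exam scores when in fact it is not. Consequence: adopting a curriculum that gives no real benefit — disruption for nothing.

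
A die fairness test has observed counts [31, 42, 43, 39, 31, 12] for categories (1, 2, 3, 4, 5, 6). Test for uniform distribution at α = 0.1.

Expected = 33 each. χ² = Σ(O-E)²/E = 20.182. df = 5, critical value = 9.236. Reject H₀.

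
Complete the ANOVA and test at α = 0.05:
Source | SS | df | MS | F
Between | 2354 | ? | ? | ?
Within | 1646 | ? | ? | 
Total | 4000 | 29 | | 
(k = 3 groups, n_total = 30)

df_between = 2, df_within = 27. MS_between = 1177.0, MS_within = 60.96. F = 19.307, F_crit ≈ 3.354. Reject H₀.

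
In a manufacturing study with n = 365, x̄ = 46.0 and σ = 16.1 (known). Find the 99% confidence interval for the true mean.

CI = x̄ ± z*(σ/√n) = 46.0 ± 2.576(16.1/√365) = 46.0 ± 2.17 = (43.83, 48.17)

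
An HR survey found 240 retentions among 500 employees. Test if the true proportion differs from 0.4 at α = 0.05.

p̂ = 0.48, p₀ = 0.4. z = (p̂ - p₀)/√(p₀(1-p₀)/n) = 3.651. Critical: ±1.96. Reject H₀.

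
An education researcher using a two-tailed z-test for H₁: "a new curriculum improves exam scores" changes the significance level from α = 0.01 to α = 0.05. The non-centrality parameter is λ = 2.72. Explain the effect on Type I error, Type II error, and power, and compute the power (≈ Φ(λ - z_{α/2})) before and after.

Increasing α from 0.01 to 0.05:
• Type I error rate increases (α is the Type I rate by definition).
• Critical value moves from z_{α/2} = 2.576 to 1.96, so power = Φ(λ - z_{α/2}) goes from Φ(2.72 - 2.576) = 0.557 to Φ(2.72 - 1.96) = 0.776.
• Type II error rate β = 1 - power therefore decreases (0.443 → 0.224).
Appropriate when false negatives are costly — here, keeping the old curriculum when the new one would have helped students.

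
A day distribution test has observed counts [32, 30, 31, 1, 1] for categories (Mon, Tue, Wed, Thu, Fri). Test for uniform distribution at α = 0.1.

Expected = 19 each. χ² = Σ(O-E)²/E = 56.947. df = 4, critical value = 7.779. Reject H₀.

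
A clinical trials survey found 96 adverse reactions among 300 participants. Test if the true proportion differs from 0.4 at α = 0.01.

p̂ = 0.32, p₀ = 0.4. z = (p̂ - p₀)/√(p₀(1-p₀)/n) = -2.828. Critical: ±2.576. Reject H₀.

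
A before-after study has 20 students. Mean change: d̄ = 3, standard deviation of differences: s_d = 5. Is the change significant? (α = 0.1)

t = d̄/(s_d/√n) = 3/(5/√20) = 2.683. df = 19, critical t = ±1.729. Reject H₀.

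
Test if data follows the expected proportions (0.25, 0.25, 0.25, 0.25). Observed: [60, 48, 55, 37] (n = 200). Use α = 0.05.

Expected: [50.0, 50.0, 50.0, 50.0]. χ² = 5.96. df = 3, critical = 7.815. Fail to reject H₀.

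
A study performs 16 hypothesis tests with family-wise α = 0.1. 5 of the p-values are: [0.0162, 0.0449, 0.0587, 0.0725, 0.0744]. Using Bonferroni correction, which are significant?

Bonferroni α = 0.1/16 = 0.00625. None of the given p-values are significant.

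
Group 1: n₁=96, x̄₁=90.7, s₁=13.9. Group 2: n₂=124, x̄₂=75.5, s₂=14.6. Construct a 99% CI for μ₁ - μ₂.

Difference = 15.2. SE = √(13.9²/96 + 14.6²/124) = 1.932. CI = (10.22, 20.18)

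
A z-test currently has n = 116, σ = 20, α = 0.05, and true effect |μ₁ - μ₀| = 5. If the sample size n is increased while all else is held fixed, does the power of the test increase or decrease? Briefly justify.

Power increases: a larger n shrinks the standard error σ/√n, moving the sampling distribution under H₁ further from the critical value.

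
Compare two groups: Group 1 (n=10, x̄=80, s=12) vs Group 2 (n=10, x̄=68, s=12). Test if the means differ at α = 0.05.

Pooled sp = 12.0. t = 2.236, df = 18. Critical t = ±2.101. Reject H₀.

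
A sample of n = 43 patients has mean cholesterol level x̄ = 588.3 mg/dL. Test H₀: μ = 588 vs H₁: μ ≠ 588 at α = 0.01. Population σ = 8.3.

z = (x̄ - μ₀)/(σ/√n) = (588.3 - 588)/(8.3/√43) = 0.237. Critical value: ±2.576. Since |0.237| ≤ 2.576, Fail to reject H₀.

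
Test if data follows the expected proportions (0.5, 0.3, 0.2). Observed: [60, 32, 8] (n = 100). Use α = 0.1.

Expected: [50.0, 30.0, 20.0]. χ² = 9.333. df = 2, critical = 4.605. Reject H₀.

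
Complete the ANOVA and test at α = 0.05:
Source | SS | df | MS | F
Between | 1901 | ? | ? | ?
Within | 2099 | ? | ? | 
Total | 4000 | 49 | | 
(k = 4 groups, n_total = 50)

df_between = 3, df_within = 46. MS_between = 633.67, MS_within = 45.63. F = 13.887, F_crit ≈ 2.807. Reject H₀.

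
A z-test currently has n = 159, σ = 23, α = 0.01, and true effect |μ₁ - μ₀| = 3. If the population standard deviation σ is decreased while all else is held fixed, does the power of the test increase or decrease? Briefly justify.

Power increases: a smaller σ shrinks the standard error σ/√n, moving the sampling distribution under H₁ further from the critical value.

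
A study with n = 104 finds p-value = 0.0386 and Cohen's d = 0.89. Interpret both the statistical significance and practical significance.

Statistically significant (p = 0.0386 < 0.05). Cohen's d = 0.89 indicates a large effect size. Both statistical and practical significance should be considered.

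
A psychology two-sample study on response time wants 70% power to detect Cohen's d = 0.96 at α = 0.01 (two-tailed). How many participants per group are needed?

z_{α/2} = 2.576, z_β = Φ⁻¹(0.7) = 0.524. For large effect (d = 0.96): n per group = 2(z_{α/2} + z_β)²/d² = 2(2.576 + 0.524)²/0.96² = 20.9 → 21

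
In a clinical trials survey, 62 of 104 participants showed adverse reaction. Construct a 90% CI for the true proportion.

p̂ = 0.596. CI = p̂ ± z*√(p̂(1-p̂)/n) = (0.517, 0.675)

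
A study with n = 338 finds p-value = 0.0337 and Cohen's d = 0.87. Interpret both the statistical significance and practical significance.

Statistically significant (p = 0.0337 < 0.05). Cohen's d = 0.87 indicates a large effect size. Both statistical and practical significance should be considered.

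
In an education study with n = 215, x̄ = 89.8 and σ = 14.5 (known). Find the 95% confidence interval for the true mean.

CI = x̄ ± z*(σ/√n) = 89.8 ± 1.96(14.5/√215) = 89.8 ± 1.94 = (87.86, 91.74)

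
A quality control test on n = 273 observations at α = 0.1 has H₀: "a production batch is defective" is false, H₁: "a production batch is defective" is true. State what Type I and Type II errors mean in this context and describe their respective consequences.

Type I (false positive): concluding that a production batch is defective when it is not — scrapping a good batch — wasted material and cost for no reason. Type II (false negative): failing to conclude that a production batch is defective when it is — shipping a defective batch — faulty products reach customers. Which is costlier depends on domain priorities and is a judgement call rather than a statistical fact.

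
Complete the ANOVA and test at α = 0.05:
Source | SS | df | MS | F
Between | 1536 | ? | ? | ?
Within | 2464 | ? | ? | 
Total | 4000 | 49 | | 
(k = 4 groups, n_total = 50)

df_between = 3, df_within = 46. MS_between = 512.0, MS_within = 53.57. F = 9.558, F_crit ≈ 2.807. Reject H₀.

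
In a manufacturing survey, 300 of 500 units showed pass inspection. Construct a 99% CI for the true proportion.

p̂ = 0.6. CI = p̂ ± z*√(p̂(1-p̂)/n) = (0.544, 0.656)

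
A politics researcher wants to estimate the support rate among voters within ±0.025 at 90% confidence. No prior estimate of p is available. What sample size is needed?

Conservative approach: use p = 0.5 (maximizes p(1-p) = 0.25). n = z²(0.25)/E² = 1.645²×0.25/0.025² = 1082.4 → n = 1083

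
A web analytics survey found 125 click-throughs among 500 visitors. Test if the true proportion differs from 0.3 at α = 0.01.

p̂ = 0.25, p₀ = 0.3. z = (p̂ - p₀)/√(p₀(1-p₀)/n) = -2.44. Critical: ±2.576. Fail to reject H₀.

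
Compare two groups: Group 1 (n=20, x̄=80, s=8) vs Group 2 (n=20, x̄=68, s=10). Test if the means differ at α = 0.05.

Pooled sp = 9.06. t = 4.191, df = 38. Critical t = ±2.024. Reject H₀.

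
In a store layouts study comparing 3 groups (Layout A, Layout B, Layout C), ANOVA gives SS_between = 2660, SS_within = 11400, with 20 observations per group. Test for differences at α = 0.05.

df_between = 2, df_within = 57. F = MS_between/MS_within = 1330.0/200.0 = 6.65. F_crit ≈ 3.159. Reject H₀. At least one mean differs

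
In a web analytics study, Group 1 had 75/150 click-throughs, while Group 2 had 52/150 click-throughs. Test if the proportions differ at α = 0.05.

p̂₁ = 0.5, p̂₂ = 0.347, pooled p̂ = 0.423. z = 2.688. Critical: ±1.96. Reject H₀.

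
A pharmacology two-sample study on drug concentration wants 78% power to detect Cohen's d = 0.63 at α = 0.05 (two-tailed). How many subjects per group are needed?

z_{α/2} = 1.96, z_β = Φ⁻¹(0.78) = 0.772. For medium effect (d = 0.63): n per group = 2(z_{α/2} + z_β)²/d² = 2(1.96 + 0.772)²/0.63² = 37.6 → 38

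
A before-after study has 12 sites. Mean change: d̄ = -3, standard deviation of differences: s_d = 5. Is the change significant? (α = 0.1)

t = d̄/(s_d/√n) = -3/(5/√12) = -2.078. df = 11, critical t = ±1.796. Reject H₀.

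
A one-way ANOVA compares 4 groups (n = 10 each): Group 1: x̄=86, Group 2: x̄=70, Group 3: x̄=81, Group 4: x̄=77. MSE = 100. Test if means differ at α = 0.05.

Grand mean = 78.5. SS_between = 1370.0, MS_between = 456.67. F = 4.567, F_crit ≈ 2.866. Reject H₀.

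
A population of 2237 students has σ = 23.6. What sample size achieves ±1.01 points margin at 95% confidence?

Without FPC: n₀ = (1.96×23.6/1.01)² = 2097.459. With FPC: n = n₀N/(n₀+N-1) = 1082.7 → n = 1083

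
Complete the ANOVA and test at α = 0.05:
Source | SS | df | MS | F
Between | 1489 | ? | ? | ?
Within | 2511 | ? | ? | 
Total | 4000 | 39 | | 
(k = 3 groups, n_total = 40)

df_between = 2, df_within = 37. MS_between = 744.5, MS_within = 67.86. F = 10.97, F_crit ≈ 3.252. Reject H₀.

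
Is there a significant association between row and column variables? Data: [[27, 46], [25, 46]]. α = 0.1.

χ² = 0.049. df = 1, critical = 2.706. Fail to reject H₀. No evidence of dependence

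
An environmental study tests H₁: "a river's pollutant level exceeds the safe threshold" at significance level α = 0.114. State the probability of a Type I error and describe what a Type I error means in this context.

P(Type I error) = α = 0.114. A Type I error is rejecting H₀ when H₀ is actually true (false positive) — here, concluding that a river's pollutant level exceeds the safe threshold when in fact this is not the case. Consequence: shutting down a compliant factory unnecessarily.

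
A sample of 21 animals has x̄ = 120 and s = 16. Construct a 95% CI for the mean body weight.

CI = x̄ ± t*(s/√n) = 120 ± 2.086(16/√21) = (112.72, 127.28)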